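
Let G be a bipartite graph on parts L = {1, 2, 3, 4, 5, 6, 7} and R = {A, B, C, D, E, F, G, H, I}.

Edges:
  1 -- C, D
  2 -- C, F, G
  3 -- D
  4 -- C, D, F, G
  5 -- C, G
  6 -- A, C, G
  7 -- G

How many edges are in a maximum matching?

5

One maximum matching: 1–C, 2–G, 3–D, 4–F, 6–A.
The set {1, 2, 3, 4, 5, 7} has only 4 neighbours ({C, D, F, G}), so by Hall's theorem at most 5 of the 7 left vertices can be matched.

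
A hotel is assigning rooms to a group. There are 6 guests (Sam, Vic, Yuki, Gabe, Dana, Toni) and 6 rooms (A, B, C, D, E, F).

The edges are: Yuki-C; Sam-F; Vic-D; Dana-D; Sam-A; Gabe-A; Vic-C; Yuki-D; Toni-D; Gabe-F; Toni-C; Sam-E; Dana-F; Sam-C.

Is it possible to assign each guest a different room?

The set {Vic, Yuki, Toni} has only 2 neighbours ({C, D}), so by Hall's theorem at most 5 of the 6 guests can be matched.
Hence no matching covers every guest.

No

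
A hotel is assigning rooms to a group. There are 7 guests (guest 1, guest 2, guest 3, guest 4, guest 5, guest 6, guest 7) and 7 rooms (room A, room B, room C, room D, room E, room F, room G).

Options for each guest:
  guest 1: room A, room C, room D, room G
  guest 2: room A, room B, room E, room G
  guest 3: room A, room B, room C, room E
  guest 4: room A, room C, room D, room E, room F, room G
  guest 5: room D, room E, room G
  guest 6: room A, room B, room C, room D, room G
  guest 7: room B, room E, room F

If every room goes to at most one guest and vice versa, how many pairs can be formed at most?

7

A valid assignment of size 7: guest 1→room G, guest 2→room B, guest 3→room C, guest 4→room A, guest 5→room E, guest 6→room D, guest 7→room F.
This saturates every guest, so 7 is the maximum.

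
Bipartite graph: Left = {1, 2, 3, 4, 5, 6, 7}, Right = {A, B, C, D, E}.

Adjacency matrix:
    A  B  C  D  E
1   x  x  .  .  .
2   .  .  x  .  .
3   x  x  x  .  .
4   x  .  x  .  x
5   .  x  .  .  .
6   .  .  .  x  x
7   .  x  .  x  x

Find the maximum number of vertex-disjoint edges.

One maximum matching: 1–A, 2–C, 3–B, 4–E, 6–D.
The set {1, 2, 3, 4, 5, 6, 7} has only 5 neighbours ({A, B, C, D, E}), so by Hall's theorem at most 5 of the 7 left vertices can be matched.

5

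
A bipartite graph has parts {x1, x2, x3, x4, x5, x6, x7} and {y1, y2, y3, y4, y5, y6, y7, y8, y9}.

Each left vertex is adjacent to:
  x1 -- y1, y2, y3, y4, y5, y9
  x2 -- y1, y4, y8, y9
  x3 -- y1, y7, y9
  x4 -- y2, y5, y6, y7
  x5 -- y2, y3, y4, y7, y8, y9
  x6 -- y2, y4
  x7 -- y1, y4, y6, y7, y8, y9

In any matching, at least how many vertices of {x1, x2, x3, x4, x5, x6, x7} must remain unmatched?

0

One maximum matching: x1→y9, x2→y8, x3→y1, x4→y2, x5→y3, x6→y4, x7→y7.
All 7 left vertices are matched, so no larger matching exists.
That matches 7 of the 7, leaving 0 unmatched; no matching can do better.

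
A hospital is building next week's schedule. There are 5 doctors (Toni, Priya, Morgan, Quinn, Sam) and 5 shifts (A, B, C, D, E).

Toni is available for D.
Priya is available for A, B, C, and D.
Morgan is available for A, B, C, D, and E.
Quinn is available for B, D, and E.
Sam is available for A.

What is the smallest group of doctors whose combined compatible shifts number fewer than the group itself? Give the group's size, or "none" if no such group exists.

A matching saturating every doctor exists, for instance Toni→D, Priya→C, Morgan→E, Quinn→B, Sam→A.
By Hall's marriage theorem, this means |N(S)| ≥ |S| for every subset S, so no violating subset exists.

none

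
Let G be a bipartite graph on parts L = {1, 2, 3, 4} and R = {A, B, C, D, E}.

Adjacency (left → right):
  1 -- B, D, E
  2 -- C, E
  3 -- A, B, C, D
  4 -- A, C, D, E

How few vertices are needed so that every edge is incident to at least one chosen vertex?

A maximum matching has 4 edges (e.g. 1–B, 2–C, 3–D, 4–E).
By König's theorem the minimum vertex cover has the same size. One such cover is {1, 2, 3, 4}.

4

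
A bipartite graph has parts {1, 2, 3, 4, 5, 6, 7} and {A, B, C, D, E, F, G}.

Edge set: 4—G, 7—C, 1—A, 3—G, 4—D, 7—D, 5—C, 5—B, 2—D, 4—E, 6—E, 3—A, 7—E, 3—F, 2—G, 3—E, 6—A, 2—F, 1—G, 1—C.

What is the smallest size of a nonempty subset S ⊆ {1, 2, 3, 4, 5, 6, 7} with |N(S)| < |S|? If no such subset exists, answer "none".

none

A matching saturating every left vertex exists, for instance 1→C, 2→F, 3→G, 4→D, 5→B, 6→A, 7→E.
By Hall's marriage theorem, this means |N(S)| ≥ |S| for every subset S, so no violating subset exists.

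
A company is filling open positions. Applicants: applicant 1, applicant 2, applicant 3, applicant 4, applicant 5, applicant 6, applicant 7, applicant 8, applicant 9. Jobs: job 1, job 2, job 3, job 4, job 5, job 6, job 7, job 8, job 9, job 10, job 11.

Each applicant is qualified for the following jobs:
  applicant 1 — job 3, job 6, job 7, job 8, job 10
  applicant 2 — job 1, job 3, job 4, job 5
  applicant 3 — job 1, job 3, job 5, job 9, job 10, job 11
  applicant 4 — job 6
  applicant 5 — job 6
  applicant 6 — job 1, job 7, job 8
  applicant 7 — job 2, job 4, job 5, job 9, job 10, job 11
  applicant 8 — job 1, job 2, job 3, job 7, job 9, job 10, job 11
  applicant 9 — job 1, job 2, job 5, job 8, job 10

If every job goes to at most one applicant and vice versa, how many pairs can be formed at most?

A valid assignment of size 8: applicant 1-job 8, applicant 2-job 3, applicant 3-job 11, applicant 4-job 6, applicant 6-job 1, applicant 7-job 9, applicant 8-job 7, applicant 9-job 5.
The set {applicant 4, applicant 5} has only 1 neighbour ({job 6}), so by Hall's theorem at most 8 of the 9 applicants can be matched.

8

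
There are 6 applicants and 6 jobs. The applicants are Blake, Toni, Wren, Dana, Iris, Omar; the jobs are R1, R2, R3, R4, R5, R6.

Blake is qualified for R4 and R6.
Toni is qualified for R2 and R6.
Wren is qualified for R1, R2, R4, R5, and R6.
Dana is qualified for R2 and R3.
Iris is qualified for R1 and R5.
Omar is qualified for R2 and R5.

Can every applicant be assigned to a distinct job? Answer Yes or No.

For example, pair Blake→R4, Toni→R2, Wren→R6, Dana→R3, Iris→R1, Omar→R5.
Every applicant is matched, so this is a perfect matching.

Yes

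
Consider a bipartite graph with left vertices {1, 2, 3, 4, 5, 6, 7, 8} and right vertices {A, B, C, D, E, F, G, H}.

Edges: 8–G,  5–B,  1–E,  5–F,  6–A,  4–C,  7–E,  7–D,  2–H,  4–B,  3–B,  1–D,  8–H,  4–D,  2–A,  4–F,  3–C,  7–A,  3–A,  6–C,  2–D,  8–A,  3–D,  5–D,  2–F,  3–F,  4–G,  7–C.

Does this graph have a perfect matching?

A valid assignment of size 8: 1-D, 2-H, 3-A, 4-B, 5-F, 6-C, 7-E, 8-G.
Every left vertex is matched, so this is a perfect matching.

Yes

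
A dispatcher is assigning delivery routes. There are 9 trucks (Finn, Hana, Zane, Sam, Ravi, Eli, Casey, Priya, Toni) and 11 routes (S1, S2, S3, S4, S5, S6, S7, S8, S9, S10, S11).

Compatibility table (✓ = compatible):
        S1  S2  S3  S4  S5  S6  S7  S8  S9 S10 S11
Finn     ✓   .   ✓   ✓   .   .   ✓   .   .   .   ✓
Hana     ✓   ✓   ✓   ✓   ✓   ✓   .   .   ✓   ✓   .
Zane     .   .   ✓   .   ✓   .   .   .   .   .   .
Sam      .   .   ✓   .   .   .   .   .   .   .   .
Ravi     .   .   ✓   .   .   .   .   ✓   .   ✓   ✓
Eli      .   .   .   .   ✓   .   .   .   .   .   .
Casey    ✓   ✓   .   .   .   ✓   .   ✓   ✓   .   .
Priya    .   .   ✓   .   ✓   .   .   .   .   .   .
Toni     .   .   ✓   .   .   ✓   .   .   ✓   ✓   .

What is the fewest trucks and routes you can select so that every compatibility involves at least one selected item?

The 7 edges Finn–S7, Hana–S6, Zane–S5, Sam–S3, Ravi–S8, Casey–S2, Toni–S10 form a matching, so any vertex cover needs at least 7 vertices (one per matched edge).
Conversely {Finn, Hana, Ravi, Casey, Toni, S3, S5} meets every edge and has exactly 7 vertices, so 7 is optimal.

7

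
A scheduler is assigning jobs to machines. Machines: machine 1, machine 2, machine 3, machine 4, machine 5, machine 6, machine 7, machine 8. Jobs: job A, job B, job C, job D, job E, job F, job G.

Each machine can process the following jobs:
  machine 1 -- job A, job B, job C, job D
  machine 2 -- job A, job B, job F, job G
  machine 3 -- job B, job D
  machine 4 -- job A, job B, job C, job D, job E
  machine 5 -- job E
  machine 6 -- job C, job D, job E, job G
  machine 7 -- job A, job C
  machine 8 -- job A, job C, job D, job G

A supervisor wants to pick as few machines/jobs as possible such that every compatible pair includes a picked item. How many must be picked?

The 7 edges machine 1–job D, machine 2–job F, machine 3–job B, machine 4–job C, machine 5–job E, machine 6–job G, machine 7–job A form a matching, so any vertex cover needs at least 7 vertices (one per matched edge).
Conversely {machine 2, job A, job B, job C, job D, job E, job G} meets every edge and has exactly 7 vertices, so 7 is optimal.

7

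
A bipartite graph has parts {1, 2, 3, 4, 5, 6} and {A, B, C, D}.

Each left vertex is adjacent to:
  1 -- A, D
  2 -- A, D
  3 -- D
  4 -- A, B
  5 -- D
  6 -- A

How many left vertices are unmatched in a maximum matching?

For example, pair 1-A, 2-D, 4-B.
The set {1, 2, 3, 5, 6} has only 2 neighbours ({A, D}), so by Hall's theorem at most 3 of the 6 left vertices can be matched.
That matches 3 of the 6, leaving 3 unmatched; no matching can do better.

3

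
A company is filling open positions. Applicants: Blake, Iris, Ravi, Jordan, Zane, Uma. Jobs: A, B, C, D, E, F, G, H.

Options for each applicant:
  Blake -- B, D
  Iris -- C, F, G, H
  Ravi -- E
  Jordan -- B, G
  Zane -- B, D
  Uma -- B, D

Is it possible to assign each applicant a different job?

No

The set {Blake, Zane, Uma} has only 2 neighbours ({B, D}), so by Hall's theorem at most 5 of the 6 applicants can be matched.
Hence no matching covers every applicant.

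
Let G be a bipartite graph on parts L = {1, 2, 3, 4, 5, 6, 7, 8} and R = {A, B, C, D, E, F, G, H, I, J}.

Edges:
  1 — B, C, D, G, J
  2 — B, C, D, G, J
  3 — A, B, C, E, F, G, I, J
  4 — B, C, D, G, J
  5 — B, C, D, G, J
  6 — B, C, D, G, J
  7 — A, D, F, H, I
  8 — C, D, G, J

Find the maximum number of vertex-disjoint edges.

7

A valid assignment of size 7: 1–C, 2–D, 3–E, 4–B, 5–G, 6–J, 7–A.
The set {1, 2, 4, 5, 6, 8} has only 5 neighbours ({B, C, D, G, J}), so by Hall's theorem at most 7 of the 8 left vertices can be matched.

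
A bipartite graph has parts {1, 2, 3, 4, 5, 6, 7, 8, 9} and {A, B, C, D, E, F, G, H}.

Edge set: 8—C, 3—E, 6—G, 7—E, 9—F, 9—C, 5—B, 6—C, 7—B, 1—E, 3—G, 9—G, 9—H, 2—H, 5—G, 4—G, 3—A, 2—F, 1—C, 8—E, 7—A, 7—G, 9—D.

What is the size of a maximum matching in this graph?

7

For example, pair 1-E, 2-F, 3-A, 4-G, 5-B, 6-C, 9-H.
The set {1, 3, 4, 5, 6, 7, 8} has only 5 neighbours ({A, B, C, E, G}), so by Hall's theorem at most 7 of the 9 left vertices can be matched.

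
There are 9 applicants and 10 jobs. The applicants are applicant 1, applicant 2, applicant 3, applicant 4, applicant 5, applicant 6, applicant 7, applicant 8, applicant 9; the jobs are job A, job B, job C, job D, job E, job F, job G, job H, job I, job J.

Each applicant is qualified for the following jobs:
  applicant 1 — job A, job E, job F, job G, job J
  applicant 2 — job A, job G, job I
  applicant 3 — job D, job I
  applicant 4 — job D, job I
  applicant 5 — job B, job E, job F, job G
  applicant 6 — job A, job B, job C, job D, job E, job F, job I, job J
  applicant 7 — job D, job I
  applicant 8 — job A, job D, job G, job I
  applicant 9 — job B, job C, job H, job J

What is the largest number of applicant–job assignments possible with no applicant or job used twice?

For example, pair applicant 1→job F, applicant 2→job G, applicant 3→job D, applicant 4→job I, applicant 5→job E, applicant 6→job B, applicant 8→job A, applicant 9→job J.
The set {applicant 3, applicant 4, applicant 7} has only 2 neighbours ({job D, job I}), so by Hall's theorem at most 8 of the 9 applicants can be matched.

8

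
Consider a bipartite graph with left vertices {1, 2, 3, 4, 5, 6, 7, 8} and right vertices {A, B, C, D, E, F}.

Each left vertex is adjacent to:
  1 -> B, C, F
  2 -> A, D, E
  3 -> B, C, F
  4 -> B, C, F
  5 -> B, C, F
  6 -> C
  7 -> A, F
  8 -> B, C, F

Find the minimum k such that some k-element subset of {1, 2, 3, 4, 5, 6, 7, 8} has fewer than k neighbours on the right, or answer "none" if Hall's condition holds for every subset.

Take S = {1, 3, 4, 5}. Its neighbourhood is {B, C, F}, so |N(S)| = 3 < |S| = 4.
Every subset of size less than 4 has at least as many neighbours as members, so 4 is the minimum.

4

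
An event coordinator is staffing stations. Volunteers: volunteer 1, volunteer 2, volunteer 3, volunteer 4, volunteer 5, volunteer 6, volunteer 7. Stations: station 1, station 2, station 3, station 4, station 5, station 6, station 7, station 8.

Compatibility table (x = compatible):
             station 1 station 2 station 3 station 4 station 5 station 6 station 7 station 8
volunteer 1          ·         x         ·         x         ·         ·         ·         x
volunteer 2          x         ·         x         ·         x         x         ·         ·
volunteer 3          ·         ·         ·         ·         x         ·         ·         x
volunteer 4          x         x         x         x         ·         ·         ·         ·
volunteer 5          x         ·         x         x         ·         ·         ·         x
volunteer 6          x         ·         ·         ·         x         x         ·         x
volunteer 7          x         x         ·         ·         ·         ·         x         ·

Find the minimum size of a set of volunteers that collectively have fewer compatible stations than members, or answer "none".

none

A matching saturating every volunteer exists, for instance volunteer 1→station 8, volunteer 2→station 1, volunteer 3→station 5, volunteer 4→station 4, volunteer 5→station 3, volunteer 6→station 6, volunteer 7→station 2.
By Hall's marriage theorem, this means |N(S)| ≥ |S| for every subset S, so no violating subset exists.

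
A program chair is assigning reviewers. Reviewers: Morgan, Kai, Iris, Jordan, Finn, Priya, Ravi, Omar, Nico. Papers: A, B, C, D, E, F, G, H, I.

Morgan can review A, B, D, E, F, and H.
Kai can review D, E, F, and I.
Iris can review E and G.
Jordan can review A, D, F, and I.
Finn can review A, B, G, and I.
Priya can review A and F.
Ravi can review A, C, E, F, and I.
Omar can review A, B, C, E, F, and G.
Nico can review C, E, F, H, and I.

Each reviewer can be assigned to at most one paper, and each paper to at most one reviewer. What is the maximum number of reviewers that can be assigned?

For example, pair Morgan→H, Kai→D, Iris→G, Jordan→I, Finn→B, Priya→F, Ravi→C, Omar→A, Nico→E.
All 9 reviewers are matched, so no larger matching exists.

9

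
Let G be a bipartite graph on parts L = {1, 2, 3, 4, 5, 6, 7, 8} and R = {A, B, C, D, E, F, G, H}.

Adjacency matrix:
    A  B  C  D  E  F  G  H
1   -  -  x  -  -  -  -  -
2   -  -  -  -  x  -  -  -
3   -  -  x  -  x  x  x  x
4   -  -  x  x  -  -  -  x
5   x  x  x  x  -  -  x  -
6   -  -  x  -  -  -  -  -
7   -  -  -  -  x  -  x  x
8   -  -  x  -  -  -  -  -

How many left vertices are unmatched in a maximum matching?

One maximum matching: 1-C, 2-E, 3-H, 4-D, 5-A, 7-G.
The set {1, 6, 8} has only 1 neighbour ({C}), so by Hall's theorem at most 6 of the 8 left vertices can be matched.
That matches 6 of the 8, leaving 2 unmatched; no matching can do better.

2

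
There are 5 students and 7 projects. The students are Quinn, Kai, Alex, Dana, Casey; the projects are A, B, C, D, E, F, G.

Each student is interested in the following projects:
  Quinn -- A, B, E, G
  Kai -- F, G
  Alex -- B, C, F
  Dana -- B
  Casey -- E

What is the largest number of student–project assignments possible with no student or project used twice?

One maximum matching: Quinn-G, Kai-F, Alex-C, Dana-B, Casey-E.
All 5 students are matched, so no larger matching exists.

5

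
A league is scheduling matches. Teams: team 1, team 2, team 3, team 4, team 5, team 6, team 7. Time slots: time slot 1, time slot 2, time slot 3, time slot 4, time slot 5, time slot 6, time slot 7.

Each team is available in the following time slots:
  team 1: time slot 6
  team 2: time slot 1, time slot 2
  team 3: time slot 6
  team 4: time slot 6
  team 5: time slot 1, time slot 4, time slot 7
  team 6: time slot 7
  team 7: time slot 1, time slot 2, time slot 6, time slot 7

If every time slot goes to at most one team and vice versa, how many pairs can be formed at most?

5

A valid assignment of size 5: team 1-time slot 6, team 2-time slot 1, team 5-time slot 4, team 6-time slot 7, team 7-time slot 2.
The set {team 1, team 3, team 4} has only 1 neighbour ({time slot 6}), so by Hall's theorem at most 5 of the 7 teams can be matched.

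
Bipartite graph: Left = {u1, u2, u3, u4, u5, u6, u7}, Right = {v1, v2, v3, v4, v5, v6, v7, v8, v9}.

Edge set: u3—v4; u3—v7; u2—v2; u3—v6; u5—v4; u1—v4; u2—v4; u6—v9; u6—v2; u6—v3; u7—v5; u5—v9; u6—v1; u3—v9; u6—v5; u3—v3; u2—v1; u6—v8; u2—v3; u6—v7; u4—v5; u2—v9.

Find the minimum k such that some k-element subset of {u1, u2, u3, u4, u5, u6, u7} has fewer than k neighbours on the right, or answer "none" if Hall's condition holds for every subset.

2

Take S = {u4, u7}. Its neighbourhood is {v5}, so |N(S)| = 1 < |S| = 2.
No single vertex violates Hall's condition since each has at least one neighbour, so 2 is the minimum.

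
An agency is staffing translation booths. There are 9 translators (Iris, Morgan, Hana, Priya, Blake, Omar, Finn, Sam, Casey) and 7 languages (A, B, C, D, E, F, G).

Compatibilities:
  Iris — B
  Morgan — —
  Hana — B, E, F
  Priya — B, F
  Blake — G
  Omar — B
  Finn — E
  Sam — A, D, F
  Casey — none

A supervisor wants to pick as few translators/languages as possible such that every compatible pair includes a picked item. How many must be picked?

5

The 5 edges Iris–B, Hana–E, Priya–F, Blake–G, Sam–D form a matching, so any vertex cover needs at least 5 vertices (one per matched edge).
Conversely {Blake, Sam, B, E, F} meets every edge and has exactly 5 vertices, so 5 is optimal.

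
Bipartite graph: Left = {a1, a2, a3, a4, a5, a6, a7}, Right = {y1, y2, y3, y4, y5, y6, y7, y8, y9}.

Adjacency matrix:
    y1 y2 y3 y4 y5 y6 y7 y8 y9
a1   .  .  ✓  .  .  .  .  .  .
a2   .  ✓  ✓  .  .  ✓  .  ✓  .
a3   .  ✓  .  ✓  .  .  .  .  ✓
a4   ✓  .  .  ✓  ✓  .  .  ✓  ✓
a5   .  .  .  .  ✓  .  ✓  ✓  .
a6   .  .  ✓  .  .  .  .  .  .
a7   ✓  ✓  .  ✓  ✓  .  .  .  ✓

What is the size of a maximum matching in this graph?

A valid assignment of size 6: a1–y3, a2–y8, a3–y2, a4–y9, a5–y7, a7–y4.
The set {a1, a6} has only 1 neighbour ({y3}), so by Hall's theorem at most 6 of the 7 left vertices can be matched.

6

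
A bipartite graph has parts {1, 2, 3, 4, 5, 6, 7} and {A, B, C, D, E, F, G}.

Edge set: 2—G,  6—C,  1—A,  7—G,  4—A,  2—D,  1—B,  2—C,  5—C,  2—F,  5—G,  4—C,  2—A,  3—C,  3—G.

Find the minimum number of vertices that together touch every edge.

5

The 5 edges 1–B, 2–F, 3–G, 4–A, 5–C form a matching, so any vertex cover needs at least 5 vertices (one per matched edge).
Conversely {1, 2, 4, C, G} meets every edge and has exactly 5 vertices, so 5 is optimal.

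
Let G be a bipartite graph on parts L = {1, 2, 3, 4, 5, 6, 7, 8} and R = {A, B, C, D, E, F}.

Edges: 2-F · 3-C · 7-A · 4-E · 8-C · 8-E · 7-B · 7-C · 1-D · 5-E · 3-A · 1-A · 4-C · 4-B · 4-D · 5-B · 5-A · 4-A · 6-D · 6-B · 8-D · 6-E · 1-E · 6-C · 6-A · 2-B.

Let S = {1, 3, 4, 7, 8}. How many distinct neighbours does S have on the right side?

The union of neighbours of {1, 3, 4, 7, 8} is {A, B, C, D, E}, which has 5 elements.
Since |N(S)| = 5 ≥ |S| = 5, Hall's condition holds for this subset.

5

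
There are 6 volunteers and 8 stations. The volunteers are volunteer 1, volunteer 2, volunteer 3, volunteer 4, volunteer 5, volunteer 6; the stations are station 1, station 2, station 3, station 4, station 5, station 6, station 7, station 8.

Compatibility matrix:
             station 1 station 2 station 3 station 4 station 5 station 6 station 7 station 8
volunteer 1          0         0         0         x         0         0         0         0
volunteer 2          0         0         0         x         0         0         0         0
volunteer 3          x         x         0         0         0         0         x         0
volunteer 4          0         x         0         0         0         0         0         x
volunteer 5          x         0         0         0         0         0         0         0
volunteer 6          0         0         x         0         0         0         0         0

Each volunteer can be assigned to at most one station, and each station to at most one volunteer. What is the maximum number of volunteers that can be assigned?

5

One maximum matching: volunteer 1–station 4, volunteer 3–station 2, volunteer 4–station 8, volunteer 5–station 1, volunteer 6–station 3.
The set {volunteer 1, volunteer 2} has only 1 neighbour ({station 4}), so by Hall's theorem at most 5 of the 6 volunteers can be matched.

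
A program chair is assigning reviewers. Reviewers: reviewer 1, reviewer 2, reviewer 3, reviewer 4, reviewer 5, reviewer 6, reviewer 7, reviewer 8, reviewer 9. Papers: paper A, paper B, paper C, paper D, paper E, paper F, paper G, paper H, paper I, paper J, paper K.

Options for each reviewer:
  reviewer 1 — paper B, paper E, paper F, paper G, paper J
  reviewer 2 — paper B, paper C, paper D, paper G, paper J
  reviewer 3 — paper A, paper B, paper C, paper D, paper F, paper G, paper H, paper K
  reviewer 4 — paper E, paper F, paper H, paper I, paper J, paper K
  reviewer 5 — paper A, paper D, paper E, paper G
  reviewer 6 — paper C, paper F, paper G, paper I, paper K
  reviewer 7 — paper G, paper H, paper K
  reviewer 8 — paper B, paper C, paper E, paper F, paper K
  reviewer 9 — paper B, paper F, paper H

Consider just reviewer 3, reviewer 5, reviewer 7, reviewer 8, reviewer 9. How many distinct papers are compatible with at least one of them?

9

The union of neighbours of {reviewer 3, reviewer 5, reviewer 7, reviewer 8, reviewer 9} is {paper A, paper B, paper C, paper D, paper E, paper F, paper G, paper H, paper K}, which has 9 elements.
Since |N(S)| = 9 ≥ |S| = 5, Hall's condition holds for this subset.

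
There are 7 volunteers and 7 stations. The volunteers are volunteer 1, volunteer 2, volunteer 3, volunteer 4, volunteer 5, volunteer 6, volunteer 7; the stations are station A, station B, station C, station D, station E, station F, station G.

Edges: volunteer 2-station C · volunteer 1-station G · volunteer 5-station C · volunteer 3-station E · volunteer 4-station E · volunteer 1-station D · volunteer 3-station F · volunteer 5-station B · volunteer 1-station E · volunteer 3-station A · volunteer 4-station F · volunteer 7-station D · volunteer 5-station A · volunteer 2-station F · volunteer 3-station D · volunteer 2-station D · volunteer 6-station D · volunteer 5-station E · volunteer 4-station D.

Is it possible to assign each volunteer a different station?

No

The set {volunteer 6, volunteer 7} has only 1 neighbour ({station D}), so by Hall's theorem at most 6 of the 7 volunteers can be matched.
Hence no matching covers every volunteer.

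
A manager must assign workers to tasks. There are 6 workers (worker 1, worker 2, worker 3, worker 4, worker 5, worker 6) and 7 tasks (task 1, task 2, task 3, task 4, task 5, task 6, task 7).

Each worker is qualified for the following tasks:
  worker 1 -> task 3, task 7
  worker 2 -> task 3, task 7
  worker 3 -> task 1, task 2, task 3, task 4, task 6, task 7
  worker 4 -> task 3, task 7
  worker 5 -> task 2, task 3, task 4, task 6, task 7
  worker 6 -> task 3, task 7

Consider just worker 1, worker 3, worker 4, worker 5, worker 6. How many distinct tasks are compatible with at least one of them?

6

The union of neighbours of {worker 1, worker 3, worker 4, worker 5, worker 6} is {task 1, task 2, task 3, task 4, task 6, task 7}, which has 6 elements.
Since |N(S)| = 6 ≥ |S| = 5, Hall's condition holds for this subset.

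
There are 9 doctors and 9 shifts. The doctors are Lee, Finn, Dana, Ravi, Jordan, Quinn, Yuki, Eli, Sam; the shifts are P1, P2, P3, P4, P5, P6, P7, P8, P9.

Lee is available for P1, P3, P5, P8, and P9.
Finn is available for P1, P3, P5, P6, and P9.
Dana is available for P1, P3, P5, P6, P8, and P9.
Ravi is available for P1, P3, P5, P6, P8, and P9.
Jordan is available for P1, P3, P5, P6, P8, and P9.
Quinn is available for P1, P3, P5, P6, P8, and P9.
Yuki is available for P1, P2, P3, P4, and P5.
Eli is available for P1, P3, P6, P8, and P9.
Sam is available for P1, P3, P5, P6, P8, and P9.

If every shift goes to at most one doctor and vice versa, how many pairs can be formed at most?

7

A valid assignment of size 7: Lee–P5, Finn–P9, Dana–P6, Ravi–P8, Jordan–P3, Quinn–P1, Yuki–P2.
The set {Lee, Finn, Dana, Ravi, Jordan, Quinn, Eli, Sam} has only 6 neighbours ({P1, P3, P5, P6, P8, P9}), so by Hall's theorem at most 7 of the 9 doctors can be matched.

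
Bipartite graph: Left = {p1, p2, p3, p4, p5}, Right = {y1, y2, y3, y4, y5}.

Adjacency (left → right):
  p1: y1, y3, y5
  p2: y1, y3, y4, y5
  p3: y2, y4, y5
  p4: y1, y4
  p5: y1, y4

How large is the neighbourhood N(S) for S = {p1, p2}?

The union of neighbours of {p1, p2} is {y1, y3, y4, y5}, which has 4 elements.
Since |N(S)| = 4 ≥ |S| = 2, Hall's condition holds for this subset.

4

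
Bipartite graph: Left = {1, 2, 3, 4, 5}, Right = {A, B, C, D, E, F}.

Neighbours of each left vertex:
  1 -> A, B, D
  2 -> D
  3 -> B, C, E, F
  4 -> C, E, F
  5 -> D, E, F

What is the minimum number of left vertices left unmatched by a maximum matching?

One maximum matching: 1-A, 2-D, 3-B, 4-C, 5-E.
All 5 left vertices are matched, so no larger matching exists.
That matches 5 of the 5, leaving 0 unmatched; no matching can do better.

0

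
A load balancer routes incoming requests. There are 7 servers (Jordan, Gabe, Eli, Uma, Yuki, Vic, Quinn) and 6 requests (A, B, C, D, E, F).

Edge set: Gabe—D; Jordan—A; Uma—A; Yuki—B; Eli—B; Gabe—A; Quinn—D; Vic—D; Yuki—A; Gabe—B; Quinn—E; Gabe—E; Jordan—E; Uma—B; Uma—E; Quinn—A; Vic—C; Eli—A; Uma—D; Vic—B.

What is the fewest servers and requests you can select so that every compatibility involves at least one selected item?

{Vic, A, B, D, E} is a vertex cover of size 5: every edge has an endpoint in this set.
No smaller cover exists because Jordan–E, Gabe–D, Eli–A, Uma–B, Vic–C is a matching of size 5, and a cover must include an endpoint of each of these disjoint edges (König's theorem).

5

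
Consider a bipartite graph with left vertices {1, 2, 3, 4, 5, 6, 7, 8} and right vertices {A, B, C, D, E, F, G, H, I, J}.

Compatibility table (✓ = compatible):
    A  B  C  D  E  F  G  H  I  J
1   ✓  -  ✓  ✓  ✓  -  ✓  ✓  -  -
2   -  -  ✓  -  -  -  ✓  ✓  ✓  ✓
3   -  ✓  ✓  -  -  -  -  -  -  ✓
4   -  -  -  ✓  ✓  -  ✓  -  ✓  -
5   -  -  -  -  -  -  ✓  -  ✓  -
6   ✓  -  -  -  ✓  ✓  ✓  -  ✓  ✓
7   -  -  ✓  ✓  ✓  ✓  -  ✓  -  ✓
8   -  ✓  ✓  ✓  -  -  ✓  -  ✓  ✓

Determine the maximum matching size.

For example, pair 1–A, 2–H, 3–B, 4–D, 5–I, 6–G, 7–E, 8–J.
This saturates every left vertex, so 8 is the maximum.

8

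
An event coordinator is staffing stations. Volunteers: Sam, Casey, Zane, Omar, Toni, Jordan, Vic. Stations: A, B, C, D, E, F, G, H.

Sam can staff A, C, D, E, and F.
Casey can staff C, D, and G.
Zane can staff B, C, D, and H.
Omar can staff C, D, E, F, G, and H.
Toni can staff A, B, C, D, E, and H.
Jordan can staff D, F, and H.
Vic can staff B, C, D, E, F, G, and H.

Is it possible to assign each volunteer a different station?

Yes

One maximum matching: Sam→A, Casey→C, Zane→B, Omar→E, Toni→H, Jordan→F, Vic→G.
All 7 volunteers are covered.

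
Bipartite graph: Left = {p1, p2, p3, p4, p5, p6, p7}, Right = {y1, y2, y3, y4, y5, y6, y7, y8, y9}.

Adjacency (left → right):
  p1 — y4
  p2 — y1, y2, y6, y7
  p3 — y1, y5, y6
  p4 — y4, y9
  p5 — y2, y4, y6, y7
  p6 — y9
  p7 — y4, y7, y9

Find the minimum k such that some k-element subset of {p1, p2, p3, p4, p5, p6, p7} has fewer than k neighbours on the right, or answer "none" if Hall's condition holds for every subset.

Take S = {p1, p4, p6}. Its neighbourhood is {y4, y9}, so |N(S)| = 2 < |S| = 3.
Every subset of size less than 3 has at least as many neighbours as members, so 3 is the minimum.

3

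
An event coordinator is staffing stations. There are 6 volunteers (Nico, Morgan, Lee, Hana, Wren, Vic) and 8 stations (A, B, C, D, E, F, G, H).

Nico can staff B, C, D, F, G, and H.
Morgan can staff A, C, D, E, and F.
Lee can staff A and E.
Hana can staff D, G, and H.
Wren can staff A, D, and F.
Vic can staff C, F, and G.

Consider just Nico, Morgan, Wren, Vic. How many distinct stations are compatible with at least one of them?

8

The union of neighbours of {Nico, Morgan, Wren, Vic} is {A, B, C, D, E, F, G, H}, which has 8 elements.
Since |N(S)| = 8 ≥ |S| = 4, Hall's condition holds for this subset.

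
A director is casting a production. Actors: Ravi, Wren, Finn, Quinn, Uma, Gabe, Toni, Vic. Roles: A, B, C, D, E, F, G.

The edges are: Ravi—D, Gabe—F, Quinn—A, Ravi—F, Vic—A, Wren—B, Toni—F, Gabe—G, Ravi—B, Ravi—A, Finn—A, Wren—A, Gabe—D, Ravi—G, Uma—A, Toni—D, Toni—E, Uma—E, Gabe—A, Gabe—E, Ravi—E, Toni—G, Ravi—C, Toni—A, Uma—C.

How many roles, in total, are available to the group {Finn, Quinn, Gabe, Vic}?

5

The union of neighbours of {Finn, Quinn, Gabe, Vic} is {A, D, E, F, G}, which has 5 elements.
Since |N(S)| = 5 ≥ |S| = 4, Hall's condition holds for this subset.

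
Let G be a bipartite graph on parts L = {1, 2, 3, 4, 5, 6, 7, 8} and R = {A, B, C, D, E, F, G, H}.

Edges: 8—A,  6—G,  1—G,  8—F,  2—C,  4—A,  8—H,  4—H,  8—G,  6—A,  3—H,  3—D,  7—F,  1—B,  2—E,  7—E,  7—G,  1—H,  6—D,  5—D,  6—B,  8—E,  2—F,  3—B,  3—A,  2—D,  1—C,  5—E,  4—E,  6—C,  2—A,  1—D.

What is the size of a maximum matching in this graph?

8

For example, pair 1-H, 2-A, 3-B, 4-E, 5-D, 6-C, 7-F, 8-G.
All 8 left vertices are matched, so no larger matching exists.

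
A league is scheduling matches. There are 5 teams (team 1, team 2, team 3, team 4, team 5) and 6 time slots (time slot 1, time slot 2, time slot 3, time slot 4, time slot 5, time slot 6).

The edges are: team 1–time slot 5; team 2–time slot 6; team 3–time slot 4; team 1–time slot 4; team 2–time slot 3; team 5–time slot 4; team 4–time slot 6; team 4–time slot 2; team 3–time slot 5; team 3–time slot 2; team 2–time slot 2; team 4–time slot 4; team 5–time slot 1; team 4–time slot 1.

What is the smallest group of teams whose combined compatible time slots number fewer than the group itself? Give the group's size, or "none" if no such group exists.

A matching saturating every team exists, for instance team 1→time slot 5, team 2→time slot 3, team 3→time slot 2, team 4→time slot 6, team 5→time slot 4.
By Hall's marriage theorem, this means |N(S)| ≥ |S| for every subset S, so no violating subset exists.

none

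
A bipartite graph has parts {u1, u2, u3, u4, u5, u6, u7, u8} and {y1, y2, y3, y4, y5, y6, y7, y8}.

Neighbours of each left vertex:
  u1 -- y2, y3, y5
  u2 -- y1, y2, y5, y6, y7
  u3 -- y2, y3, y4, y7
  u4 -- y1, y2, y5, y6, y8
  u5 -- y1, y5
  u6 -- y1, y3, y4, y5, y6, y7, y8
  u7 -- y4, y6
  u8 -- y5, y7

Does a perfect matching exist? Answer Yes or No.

Yes

One maximum matching: u1→y5, u2→y6, u3→y2, u4→y8, u5→y1, u6→y3, u7→y4, u8→y7.
All 8 left vertices are covered.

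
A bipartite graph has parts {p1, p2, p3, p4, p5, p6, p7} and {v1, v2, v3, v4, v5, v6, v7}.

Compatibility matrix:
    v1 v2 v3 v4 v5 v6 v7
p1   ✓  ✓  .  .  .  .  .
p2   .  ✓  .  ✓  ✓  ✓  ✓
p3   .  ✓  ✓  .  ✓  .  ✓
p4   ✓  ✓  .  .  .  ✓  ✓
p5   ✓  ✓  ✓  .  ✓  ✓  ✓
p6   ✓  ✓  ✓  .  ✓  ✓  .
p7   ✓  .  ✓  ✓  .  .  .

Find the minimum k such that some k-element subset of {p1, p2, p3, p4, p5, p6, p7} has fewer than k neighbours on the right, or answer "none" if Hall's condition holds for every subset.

A matching saturating every left vertex exists, for instance p1→v2, p2→v4, p3→v5, p4→v7, p5→v3, p6→v6, p7→v1.
By Hall's marriage theorem, this means |N(S)| ≥ |S| for every subset S, so no violating subset exists.

none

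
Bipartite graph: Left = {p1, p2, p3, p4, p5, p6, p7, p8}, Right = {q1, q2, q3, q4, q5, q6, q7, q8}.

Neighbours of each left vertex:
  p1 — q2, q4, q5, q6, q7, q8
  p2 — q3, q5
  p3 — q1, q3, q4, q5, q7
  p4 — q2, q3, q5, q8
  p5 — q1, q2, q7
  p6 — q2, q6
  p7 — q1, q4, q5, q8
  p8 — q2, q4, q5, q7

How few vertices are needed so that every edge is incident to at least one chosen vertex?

A maximum matching has 8 edges (e.g. p1–q7, p2–q5, p3–q3, p4–q8, p5–q1, p6–q6, p7–q4, p8–q2).
By König's theorem the minimum vertex cover has the same size. One such cover is {p1, p2, p3, p4, p5, p6, p7, p8}.

8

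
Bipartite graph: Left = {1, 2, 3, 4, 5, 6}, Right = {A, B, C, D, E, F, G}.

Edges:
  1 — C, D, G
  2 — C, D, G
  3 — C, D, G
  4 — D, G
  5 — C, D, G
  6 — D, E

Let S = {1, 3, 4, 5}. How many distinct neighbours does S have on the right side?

3

The union of neighbours of {1, 3, 4, 5} is {C, D, G}, which has 3 elements.
Since |N(S)| = 3 < |S| = 4, Hall's condition fails for this subset.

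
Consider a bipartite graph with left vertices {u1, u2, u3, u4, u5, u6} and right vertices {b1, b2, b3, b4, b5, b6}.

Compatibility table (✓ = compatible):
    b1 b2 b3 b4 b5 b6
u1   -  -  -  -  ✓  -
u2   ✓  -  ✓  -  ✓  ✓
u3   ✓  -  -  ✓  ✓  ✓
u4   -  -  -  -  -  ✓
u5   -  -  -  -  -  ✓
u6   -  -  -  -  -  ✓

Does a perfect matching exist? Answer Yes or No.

The set {u4, u5, u6} has only 1 neighbour ({b6}), so by Hall's theorem at most 4 of the 6 left vertices can be matched.
Hence no matching covers every left vertex.

No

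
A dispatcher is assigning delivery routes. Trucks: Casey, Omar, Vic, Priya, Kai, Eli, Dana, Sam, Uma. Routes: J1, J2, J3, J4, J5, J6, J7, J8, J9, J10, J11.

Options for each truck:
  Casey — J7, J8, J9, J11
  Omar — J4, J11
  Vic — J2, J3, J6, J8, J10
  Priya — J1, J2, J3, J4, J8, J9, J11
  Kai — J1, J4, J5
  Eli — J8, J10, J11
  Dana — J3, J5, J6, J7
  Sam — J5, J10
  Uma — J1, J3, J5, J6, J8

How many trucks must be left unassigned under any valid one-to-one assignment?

0

A valid assignment of size 9: Casey–J7, Omar–J4, Vic–J2, Priya–J9, Kai–J5, Eli–J11, Dana–J3, Sam–J10, Uma–J6.
This saturates every truck, so 9 is the maximum.
That matches 9 of the 9, leaving 0 unmatched; no matching can do better.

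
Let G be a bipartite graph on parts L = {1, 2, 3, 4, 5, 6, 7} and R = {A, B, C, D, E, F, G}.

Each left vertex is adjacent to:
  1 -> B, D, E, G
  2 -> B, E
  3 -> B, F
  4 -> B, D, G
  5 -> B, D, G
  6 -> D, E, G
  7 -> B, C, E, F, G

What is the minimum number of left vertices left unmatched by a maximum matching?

A valid assignment of size 6: 1–D, 2–E, 3–F, 4–G, 5–B, 7–C.
The set {1, 2, 4, 5, 6} has only 4 neighbours ({B, D, E, G}), so by Hall's theorem at most 6 of the 7 left vertices can be matched.
That matches 6 of the 7, leaving 1 unmatched; no matching can do better.

1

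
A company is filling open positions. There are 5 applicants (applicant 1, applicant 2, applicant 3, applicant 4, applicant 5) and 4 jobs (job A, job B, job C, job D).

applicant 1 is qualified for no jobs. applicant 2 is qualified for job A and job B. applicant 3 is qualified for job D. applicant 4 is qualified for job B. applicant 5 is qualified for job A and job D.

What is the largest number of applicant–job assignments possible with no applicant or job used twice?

A valid assignment of size 3: applicant 2→job A, applicant 3→job D, applicant 4→job B.
The set {applicant 1, applicant 2, applicant 3, applicant 4, applicant 5} has only 3 neighbours ({job A, job B, job D}), so by Hall's theorem at most 3 of the 5 applicants can be matched.

3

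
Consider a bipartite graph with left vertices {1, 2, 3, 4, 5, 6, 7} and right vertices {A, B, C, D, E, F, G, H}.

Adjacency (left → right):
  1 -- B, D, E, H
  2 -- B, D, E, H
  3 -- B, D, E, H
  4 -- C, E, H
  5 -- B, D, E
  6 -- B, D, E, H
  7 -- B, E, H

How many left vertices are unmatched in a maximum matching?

One maximum matching: 1–H, 2–E, 3–D, 4–C, 5–B.
The set {1, 2, 3, 5, 6, 7} has only 4 neighbours ({B, D, E, H}), so by Hall's theorem at most 5 of the 7 left vertices can be matched.
That matches 5 of the 7, leaving 2 unmatched; no matching can do better.

2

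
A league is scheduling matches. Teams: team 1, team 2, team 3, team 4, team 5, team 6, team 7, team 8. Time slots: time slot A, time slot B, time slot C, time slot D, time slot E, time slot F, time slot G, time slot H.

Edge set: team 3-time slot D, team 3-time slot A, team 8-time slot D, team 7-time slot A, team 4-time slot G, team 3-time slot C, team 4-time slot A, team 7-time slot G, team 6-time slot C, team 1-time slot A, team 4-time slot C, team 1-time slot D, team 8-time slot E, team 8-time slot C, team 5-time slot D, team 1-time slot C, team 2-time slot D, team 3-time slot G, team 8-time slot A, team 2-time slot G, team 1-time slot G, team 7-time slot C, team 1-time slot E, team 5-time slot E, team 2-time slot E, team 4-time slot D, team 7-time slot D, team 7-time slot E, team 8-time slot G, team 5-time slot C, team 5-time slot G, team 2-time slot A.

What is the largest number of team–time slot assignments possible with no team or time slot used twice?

A valid assignment of size 5: team 1→time slot E, team 2→time slot D, team 3→time slot C, team 4→time slot A, team 5→time slot G.
The set {team 1, team 2, team 3, team 4, team 5, team 6, team 7, team 8} has only 5 neighbours ({time slot A, time slot C, time slot D, time slot E, time slot G}), so by Hall's theorem at most 5 of the 8 teams can be matched.

5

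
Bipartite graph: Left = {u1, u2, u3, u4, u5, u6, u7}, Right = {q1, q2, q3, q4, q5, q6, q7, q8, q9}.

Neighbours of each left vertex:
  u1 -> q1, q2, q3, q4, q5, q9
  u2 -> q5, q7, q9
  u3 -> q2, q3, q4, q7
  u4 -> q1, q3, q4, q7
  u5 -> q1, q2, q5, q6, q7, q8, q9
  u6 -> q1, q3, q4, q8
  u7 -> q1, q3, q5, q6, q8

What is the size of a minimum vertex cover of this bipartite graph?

A maximum matching has 7 edges (e.g. u1–q4, u2–q5, u3–q2, u4–q7, u5–q9, u6–q8, u7–q6).
By König's theorem the minimum vertex cover has the same size. One such cover is {u1, u2, u3, u4, u5, u6, u7}.

7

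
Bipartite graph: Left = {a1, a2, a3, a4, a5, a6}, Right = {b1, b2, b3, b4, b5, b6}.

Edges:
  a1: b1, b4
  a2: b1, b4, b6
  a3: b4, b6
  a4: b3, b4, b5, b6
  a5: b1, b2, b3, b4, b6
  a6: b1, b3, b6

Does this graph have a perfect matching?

Yes

For example, pair a1→b1, a2→b4, a3→b6, a4→b5, a5→b2, a6→b3.
All 6 left vertices are covered.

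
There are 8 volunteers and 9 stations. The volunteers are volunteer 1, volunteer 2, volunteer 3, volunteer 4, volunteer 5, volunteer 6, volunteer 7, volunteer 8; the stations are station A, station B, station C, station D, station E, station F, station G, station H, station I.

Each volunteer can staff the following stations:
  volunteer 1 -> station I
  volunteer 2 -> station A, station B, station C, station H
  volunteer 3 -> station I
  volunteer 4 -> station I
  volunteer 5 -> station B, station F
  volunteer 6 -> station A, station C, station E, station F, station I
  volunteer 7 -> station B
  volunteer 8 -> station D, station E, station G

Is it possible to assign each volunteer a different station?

The set {volunteer 1, volunteer 3, volunteer 4} has only 1 neighbour ({station I}), so by Hall's theorem at most 6 of the 8 volunteers can be matched.
Hence no matching covers every volunteer.

No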